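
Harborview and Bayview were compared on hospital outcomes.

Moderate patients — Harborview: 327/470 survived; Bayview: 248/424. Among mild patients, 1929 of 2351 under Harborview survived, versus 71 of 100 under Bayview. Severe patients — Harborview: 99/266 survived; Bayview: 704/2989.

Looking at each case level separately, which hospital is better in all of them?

Moderate: Harborview 327/470 = 69.6%, Bayview 248/424 = 58.5% → Harborview
Mild: Harborview 1929/2351 = 82.1%, Bayview 71/100 = 71.0% → Harborview
Severe: Harborview 99/266 = 37.2%, Bayview 704/2989 = 23.6% → Harborview
Harborview has the higher rate in all 3 groups.

Harborview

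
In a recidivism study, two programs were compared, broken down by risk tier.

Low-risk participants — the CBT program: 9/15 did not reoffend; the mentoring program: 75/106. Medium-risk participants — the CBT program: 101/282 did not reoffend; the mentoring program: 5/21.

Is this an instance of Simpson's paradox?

No

Low-risk: the CBT program 9/15 = 60.0%, the mentoring program 75/106 = 70.8% → the mentoring program
Medium-risk: the CBT program 101/282 = 35.8%, the mentoring program 5/21 = 23.8% → the CBT program
Overall: the CBT program 110/297 = 37.0%, the mentoring program 80/127 = 63.0% → the mentoring program
Neither sweeps: the CBT program wins 1 of 2 groups, the mentoring program wins 1. The mentoring program wins overall but not every group — no Simpson reversal.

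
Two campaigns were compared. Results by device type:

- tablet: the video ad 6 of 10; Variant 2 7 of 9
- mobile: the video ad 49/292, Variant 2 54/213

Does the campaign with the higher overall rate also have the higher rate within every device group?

Yes

Tablet: the video ad 6/10 = 60.0%, Variant 2 7/9 = 77.8% → Variant 2
Mobile: the video ad 49/292 = 16.8%, Variant 2 54/213 = 25.4% → Variant 2
Overall: the video ad 55/302 = 18.2%, Variant 2 61/222 = 27.5% → Variant 2
Variant 2 wins overall and in every device group — no reversal.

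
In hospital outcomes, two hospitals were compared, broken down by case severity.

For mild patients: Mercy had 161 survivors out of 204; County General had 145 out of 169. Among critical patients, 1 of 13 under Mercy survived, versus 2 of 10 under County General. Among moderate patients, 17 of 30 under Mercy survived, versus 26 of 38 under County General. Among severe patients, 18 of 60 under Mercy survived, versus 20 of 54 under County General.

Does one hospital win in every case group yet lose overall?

No

Mild: Mercy 161/204 = 78.9%, County General 145/169 = 85.8% → County General
Critical: Mercy 1/13 = 7.7%, County General 2/10 = 20.0% → County General
Moderate: Mercy 17/30 = 56.7%, County General 26/38 = 68.4% → County General
Severe: Mercy 18/60 = 30.0%, County General 20/54 = 37.0% → County General
Overall: Mercy 197/307 = 64.2%, County General 193/271 = 71.2% → County General
County General wins overall and in every case group — no reversal.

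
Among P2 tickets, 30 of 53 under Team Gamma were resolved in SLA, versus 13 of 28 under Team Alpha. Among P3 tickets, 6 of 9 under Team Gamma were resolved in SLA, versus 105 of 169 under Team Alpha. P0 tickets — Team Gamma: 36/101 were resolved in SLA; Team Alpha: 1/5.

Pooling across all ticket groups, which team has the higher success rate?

Team Alpha

P2: Team Gamma 30/53 = 56.6%, Team Alpha 13/28 = 46.4% → Team Gamma
P3: Team Gamma 6/9 = 66.7%, Team Alpha 105/169 = 62.1% → Team Gamma
P0: Team Gamma 36/101 = 35.6%, Team Alpha 1/5 = 20.0% → Team Gamma
Overall: Team Gamma 72/163 = 44.2%, Team Alpha 119/202 = 58.9% → Team Alpha
(Team Gamma wins every ticket group but Team Alpha wins overall — Team Gamma's tickets skew toward the low-rate P0 group.)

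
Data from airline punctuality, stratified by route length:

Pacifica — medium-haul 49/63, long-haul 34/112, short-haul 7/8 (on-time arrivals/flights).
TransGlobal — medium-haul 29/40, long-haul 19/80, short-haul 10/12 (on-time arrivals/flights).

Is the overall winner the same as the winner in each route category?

Medium-haul: Pacifica 49/63 = 77.8%, TransGlobal 29/40 = 72.5% → Pacifica
Long-haul: Pacifica 34/112 = 30.4%, TransGlobal 19/80 = 23.8% → Pacifica
Short-haul: Pacifica 7/8 = 87.5%, TransGlobal 10/12 = 83.3% → Pacifica
Overall: Pacifica 90/183 = 49.2%, TransGlobal 58/132 = 43.9% → Pacifica
Pacifica wins overall and in every route group — no reversal.

Yes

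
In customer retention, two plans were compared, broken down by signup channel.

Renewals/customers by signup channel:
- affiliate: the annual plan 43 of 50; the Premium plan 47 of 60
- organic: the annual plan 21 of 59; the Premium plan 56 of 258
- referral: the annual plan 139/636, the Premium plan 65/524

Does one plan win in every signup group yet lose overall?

No

Affiliate: the annual plan 43/50 = 86.0%, the Premium plan 47/60 = 78.3% → the annual plan
Organic: the annual plan 21/59 = 35.6%, the Premium plan 56/258 = 21.7% → the annual plan
Referral: the annual plan 139/636 = 21.9%, the Premium plan 65/524 = 12.4% → the annual plan
Overall: the annual plan 203/745 = 27.2%, the Premium plan 168/842 = 20.0% → the annual plan
The annual plan wins overall and in every signup group — no reversal.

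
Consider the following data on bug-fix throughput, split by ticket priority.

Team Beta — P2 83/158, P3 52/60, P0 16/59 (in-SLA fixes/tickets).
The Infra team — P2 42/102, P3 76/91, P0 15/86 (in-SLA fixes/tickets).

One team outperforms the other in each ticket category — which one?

Team Beta

P2: Team Beta 83/158 = 52.5%, the Infra team 42/102 = 41.2% → Team Beta
P3: Team Beta 52/60 = 86.7%, the Infra team 76/91 = 83.5% → Team Beta
P0: Team Beta 16/59 = 27.1%, the Infra team 15/86 = 17.4% → Team Beta
Team Beta has the higher rate in all 3 groups.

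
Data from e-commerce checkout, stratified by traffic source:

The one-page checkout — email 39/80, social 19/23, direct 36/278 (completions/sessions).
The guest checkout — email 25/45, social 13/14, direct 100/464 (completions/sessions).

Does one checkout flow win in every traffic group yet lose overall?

No

Email: the one-page checkout 39/80 = 48.8%, the guest checkout 25/45 = 55.6% → the guest checkout
Social: the one-page checkout 19/23 = 82.6%, the guest checkout 13/14 = 92.9% → the guest checkout
Direct: the one-page checkout 36/278 = 12.9%, the guest checkout 100/464 = 21.6% → the guest checkout
Overall: the one-page checkout 94/381 = 24.7%, the guest checkout 138/523 = 26.4% → the guest checkout
The guest checkout wins overall and in every traffic group — no reversal.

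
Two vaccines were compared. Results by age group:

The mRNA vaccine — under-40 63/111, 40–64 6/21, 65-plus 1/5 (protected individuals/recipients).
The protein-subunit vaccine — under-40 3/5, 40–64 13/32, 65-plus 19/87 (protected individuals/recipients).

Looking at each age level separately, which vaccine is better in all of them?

the protein-subunit vaccine

Under-40: the mRNA vaccine 63/111 = 56.8%, the protein-subunit vaccine 3/5 = 60.0% → the protein-subunit vaccine
40–64: the mRNA vaccine 6/21 = 28.6%, the protein-subunit vaccine 13/32 = 40.6% → the protein-subunit vaccine
65-plus: the mRNA vaccine 1/5 = 20.0%, the protein-subunit vaccine 19/87 = 21.8% → the protein-subunit vaccine
The protein-subunit vaccine has the higher rate in all 3 groups.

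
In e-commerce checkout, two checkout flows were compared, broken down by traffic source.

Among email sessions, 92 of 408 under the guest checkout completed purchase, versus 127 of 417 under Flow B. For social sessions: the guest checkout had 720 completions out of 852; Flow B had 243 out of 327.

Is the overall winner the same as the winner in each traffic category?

No

Email: the guest checkout 92/408 = 22.5%, Flow B 127/417 = 30.5% → Flow B
Social: the guest checkout 720/852 = 84.5%, Flow B 243/327 = 74.3% → the guest checkout
Overall: the guest checkout 812/1260 = 64.4%, Flow B 370/744 = 49.7% → the guest checkout
Neither sweeps: the guest checkout wins 1 of 2 groups, Flow B wins 1. The guest checkout wins overall but not every group — no Simpson reversal.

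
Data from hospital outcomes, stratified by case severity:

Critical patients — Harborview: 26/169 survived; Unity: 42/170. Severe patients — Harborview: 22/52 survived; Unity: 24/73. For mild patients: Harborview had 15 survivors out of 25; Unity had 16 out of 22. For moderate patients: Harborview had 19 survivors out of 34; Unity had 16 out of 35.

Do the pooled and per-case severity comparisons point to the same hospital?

Critical: Harborview 26/169 = 15.4%, Unity 42/170 = 24.7% → Unity
Severe: Harborview 22/52 = 42.3%, Unity 24/73 = 32.9% → Harborview
Mild: Harborview 15/25 = 60.0%, Unity 16/22 = 72.7% → Unity
Moderate: Harborview 19/34 = 55.9%, Unity 16/35 = 45.7% → Harborview
Overall: Harborview 82/280 = 29.3%, Unity 98/300 = 32.7% → Unity
Neither sweeps: Harborview wins 2 of 4 groups, Unity wins 2. Unity wins overall but not every group — no Simpson reversal.

No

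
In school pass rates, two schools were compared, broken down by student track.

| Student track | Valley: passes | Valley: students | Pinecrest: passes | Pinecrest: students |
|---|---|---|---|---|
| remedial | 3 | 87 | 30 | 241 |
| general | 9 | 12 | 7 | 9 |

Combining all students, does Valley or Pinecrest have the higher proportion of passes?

Remedial: Valley 3/87 = 3.4%, Pinecrest 30/241 = 12.4% → Pinecrest
General: Valley 9/12 = 75.0%, Pinecrest 7/9 = 77.8% → Pinecrest
Overall: Valley 12/99 = 12.1%, Pinecrest 37/250 = 14.8% → Pinecrest

Pinecrest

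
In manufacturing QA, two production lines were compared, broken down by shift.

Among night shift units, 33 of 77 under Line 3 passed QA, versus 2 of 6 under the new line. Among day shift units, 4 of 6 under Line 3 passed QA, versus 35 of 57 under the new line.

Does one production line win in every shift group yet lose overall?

Yes

Night shift: Line 3 33/77 = 42.9%, the new line 2/6 = 33.3% → Line 3
Day shift: Line 3 4/6 = 66.7%, the new line 35/57 = 61.4% → Line 3
Overall: Line 3 37/83 = 44.6%, the new line 37/63 = 58.7% → the new line
Line 3 wins each shift group but the new line wins overall — the comparison reverses. Line 3's units skew toward night shift, which has a lower base rate.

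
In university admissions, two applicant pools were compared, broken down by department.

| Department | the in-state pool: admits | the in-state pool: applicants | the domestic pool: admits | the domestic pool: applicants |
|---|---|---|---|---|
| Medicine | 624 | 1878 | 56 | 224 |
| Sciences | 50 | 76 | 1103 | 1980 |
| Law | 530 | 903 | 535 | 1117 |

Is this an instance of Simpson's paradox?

Yes

Medicine: the in-state pool 624/1878 = 33.2%, the domestic pool 56/224 = 25.0% → the in-state pool
Sciences: the in-state pool 50/76 = 65.8%, the domestic pool 1103/1980 = 55.7% → the in-state pool
Law: the in-state pool 530/903 = 58.7%, the domestic pool 535/1117 = 47.9% → the in-state pool
Overall: the in-state pool 1204/2857 = 42.1%, the domestic pool 1694/3321 = 51.0% → the domestic pool
The in-state pool wins each department group but the domestic pool wins overall — the comparison reverses. The in-state pool's applicants skew toward Medicine, which has a lower base rate.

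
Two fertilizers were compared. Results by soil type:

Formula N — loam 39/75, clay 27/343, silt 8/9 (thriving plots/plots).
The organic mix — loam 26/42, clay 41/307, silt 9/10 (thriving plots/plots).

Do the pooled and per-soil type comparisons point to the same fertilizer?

Loam: Formula N 39/75 = 52.0%, the organic mix 26/42 = 61.9% → the organic mix
Clay: Formula N 27/343 = 7.9%, the organic mix 41/307 = 13.4% → the organic mix
Silt: Formula N 8/9 = 88.9%, the organic mix 9/10 = 90.0% → the organic mix
Overall: Formula N 74/427 = 17.3%, the organic mix 76/359 = 21.2% → the organic mix
The organic mix wins overall and in every soil group — no reversal.

Yes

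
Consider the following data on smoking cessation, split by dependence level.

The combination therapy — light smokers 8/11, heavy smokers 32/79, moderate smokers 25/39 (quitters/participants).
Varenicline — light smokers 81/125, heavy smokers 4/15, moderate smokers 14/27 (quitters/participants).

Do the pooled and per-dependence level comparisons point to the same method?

Light smokers: the combination therapy 8/11 = 72.7%, varenicline 81/125 = 64.8% → the combination therapy
Heavy smokers: the combination therapy 32/79 = 40.5%, varenicline 4/15 = 26.7% → the combination therapy
Moderate smokers: the combination therapy 25/39 = 64.1%, varenicline 14/27 = 51.9% → the combination therapy
Overall: the combination therapy 65/129 = 50.4%, varenicline 99/167 = 59.3% → varenicline
The combination therapy wins each dependence group but varenicline wins overall — the comparison reverses. The combination therapy's participants skew toward heavy smokers, which has a lower base rate.

No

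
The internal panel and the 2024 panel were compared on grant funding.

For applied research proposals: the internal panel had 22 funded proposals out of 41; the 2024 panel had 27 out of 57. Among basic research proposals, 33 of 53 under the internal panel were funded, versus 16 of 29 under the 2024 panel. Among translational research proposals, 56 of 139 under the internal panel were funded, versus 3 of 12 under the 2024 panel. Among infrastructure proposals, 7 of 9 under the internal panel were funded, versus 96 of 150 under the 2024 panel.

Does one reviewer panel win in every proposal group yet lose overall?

Applied research: the internal panel 22/41 = 53.7%, the 2024 panel 27/57 = 47.4% → the internal panel
Basic research: the internal panel 33/53 = 62.3%, the 2024 panel 16/29 = 55.2% → the internal panel
Translational research: the internal panel 56/139 = 40.3%, the 2024 panel 3/12 = 25.0% → the internal panel
Infrastructure: the internal panel 7/9 = 77.8%, the 2024 panel 96/150 = 64.0% → the internal panel
Overall: the internal panel 118/242 = 48.8%, the 2024 panel 142/248 = 57.3% → the 2024 panel
The internal panel wins each proposal group but the 2024 panel wins overall — the comparison reverses. The internal panel's proposals skew toward translational research, which has a lower base rate.

Yes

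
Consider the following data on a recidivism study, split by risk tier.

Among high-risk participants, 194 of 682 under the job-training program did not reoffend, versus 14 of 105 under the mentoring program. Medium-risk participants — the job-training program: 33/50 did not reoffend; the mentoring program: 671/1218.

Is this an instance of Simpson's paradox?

Yes

High-risk: the job-training program 194/682 = 28.4%, the mentoring program 14/105 = 13.3% → the job-training program
Medium-risk: the job-training program 33/50 = 66.0%, the mentoring program 671/1218 = 55.1% → the job-training program
Overall: the job-training program 227/732 = 31.0%, the mentoring program 685/1323 = 51.8% → the mentoring program
The job-training program wins each risk group but the mentoring program wins overall — the comparison reverses. The job-training program's participants skew toward high-risk, which has a lower base rate.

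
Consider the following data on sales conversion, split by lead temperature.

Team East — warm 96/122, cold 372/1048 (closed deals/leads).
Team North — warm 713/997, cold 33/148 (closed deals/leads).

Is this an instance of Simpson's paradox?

Warm: Team East 96/122 = 78.7%, Team North 713/997 = 71.5% → Team East
Cold: Team East 372/1048 = 35.5%, Team North 33/148 = 22.3% → Team East
Overall: Team East 468/1170 = 40.0%, Team North 746/1145 = 65.2% → Team North
Team East wins each lead group but Team North wins overall — the comparison reverses. Team East's leads skew toward cold, which has a lower base rate.

Yes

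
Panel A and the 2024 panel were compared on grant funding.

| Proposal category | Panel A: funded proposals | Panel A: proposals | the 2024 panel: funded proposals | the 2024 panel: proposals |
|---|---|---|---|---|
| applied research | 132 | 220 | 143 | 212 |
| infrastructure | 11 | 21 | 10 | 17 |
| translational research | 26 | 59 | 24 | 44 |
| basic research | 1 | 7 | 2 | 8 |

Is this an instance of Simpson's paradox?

Applied research: Panel A 132/220 = 60.0%, the 2024 panel 143/212 = 67.5% → the 2024 panel
Infrastructure: Panel A 11/21 = 52.4%, the 2024 panel 10/17 = 58.8% → the 2024 panel
Translational research: Panel A 26/59 = 44.1%, the 2024 panel 24/44 = 54.5% → the 2024 panel
Basic research: Panel A 1/7 = 14.3%, the 2024 panel 2/8 = 25.0% → the 2024 panel
Overall: Panel A 170/307 = 55.4%, the 2024 panel 179/281 = 63.7% → the 2024 panel
The 2024 panel wins overall and in every proposal group — no reversal.

No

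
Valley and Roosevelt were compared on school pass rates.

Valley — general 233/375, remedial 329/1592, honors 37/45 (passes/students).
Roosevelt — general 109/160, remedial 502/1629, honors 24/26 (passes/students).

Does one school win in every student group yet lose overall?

No

General: Valley 233/375 = 62.1%, Roosevelt 109/160 = 68.1% → Roosevelt
Remedial: Valley 329/1592 = 20.7%, Roosevelt 502/1629 = 30.8% → Roosevelt
Honors: Valley 37/45 = 82.2%, Roosevelt 24/26 = 92.3% → Roosevelt
Overall: Valley 599/2012 = 29.8%, Roosevelt 635/1815 = 35.0% → Roosevelt
Roosevelt wins overall and in every student group — no reversal.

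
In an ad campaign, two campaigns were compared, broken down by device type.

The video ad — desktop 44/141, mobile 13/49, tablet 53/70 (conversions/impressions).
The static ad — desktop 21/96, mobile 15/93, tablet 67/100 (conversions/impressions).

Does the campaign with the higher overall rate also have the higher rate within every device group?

Yes

Desktop: the video ad 44/141 = 31.2%, the static ad 21/96 = 21.9% → the video ad
Mobile: the video ad 13/49 = 26.5%, the static ad 15/93 = 16.1% → the video ad
Tablet: the video ad 53/70 = 75.7%, the static ad 67/100 = 67.0% → the video ad
Overall: the video ad 110/260 = 42.3%, the static ad 103/289 = 35.6% → the video ad
The video ad wins overall and in every device group — no reversal.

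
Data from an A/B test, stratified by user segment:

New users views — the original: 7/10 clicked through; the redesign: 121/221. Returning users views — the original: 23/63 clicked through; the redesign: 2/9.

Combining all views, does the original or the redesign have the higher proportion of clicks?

New users: the original 7/10 = 70.0%, the redesign 121/221 = 54.8% → the original
Returning users: the original 23/63 = 36.5%, the redesign 2/9 = 22.2% → the original
Overall: the original 30/73 = 41.1%, the redesign 123/230 = 53.5% → the redesign
(The original wins every user group but the redesign wins overall — the original's views skew toward the low-rate returning users group.)

the redesign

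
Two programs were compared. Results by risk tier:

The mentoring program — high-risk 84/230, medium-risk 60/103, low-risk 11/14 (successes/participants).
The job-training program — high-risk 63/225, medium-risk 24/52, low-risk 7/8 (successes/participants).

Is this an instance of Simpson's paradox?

High-risk: the mentoring program 84/230 = 36.5%, the job-training program 63/225 = 28.0% → the mentoring program
Medium-risk: the mentoring program 60/103 = 58.3%, the job-training program 24/52 = 46.2% → the mentoring program
Low-risk: the mentoring program 11/14 = 78.6%, the job-training program 7/8 = 87.5% → the job-training program
Overall: the mentoring program 155/347 = 44.7%, the job-training program 94/285 = 33.0% → the mentoring program
Neither sweeps: the mentoring program wins 2 of 3 groups, the job-training program wins 1. The mentoring program wins overall but not every group — no Simpson reversal.

No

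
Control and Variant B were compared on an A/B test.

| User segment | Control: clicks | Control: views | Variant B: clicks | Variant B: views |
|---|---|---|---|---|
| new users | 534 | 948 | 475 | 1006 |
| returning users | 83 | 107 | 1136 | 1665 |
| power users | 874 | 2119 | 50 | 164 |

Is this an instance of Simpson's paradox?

New users: Control 534/948 = 56.3%, Variant B 475/1006 = 47.2% → Control
Returning users: Control 83/107 = 77.6%, Variant B 1136/1665 = 68.2% → Control
Power users: Control 874/2119 = 41.2%, Variant B 50/164 = 30.5% → Control
Overall: Control 1491/3174 = 47.0%, Variant B 1661/2835 = 58.6% → Variant B
Control wins each user group but Variant B wins overall — the comparison reverses. Control's views skew toward power users, which has a lower base rate.

Yes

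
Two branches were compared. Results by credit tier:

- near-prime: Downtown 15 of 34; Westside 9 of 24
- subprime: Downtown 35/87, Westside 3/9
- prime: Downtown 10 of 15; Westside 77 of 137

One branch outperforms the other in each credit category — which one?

Near-prime: Downtown 15/34 = 44.1%, Westside 9/24 = 37.5% → Downtown
Subprime: Downtown 35/87 = 40.2%, Westside 3/9 = 33.3% → Downtown
Prime: Downtown 10/15 = 66.7%, Westside 77/137 = 56.2% → Downtown
Downtown has the higher rate in all 3 groups.

Downtown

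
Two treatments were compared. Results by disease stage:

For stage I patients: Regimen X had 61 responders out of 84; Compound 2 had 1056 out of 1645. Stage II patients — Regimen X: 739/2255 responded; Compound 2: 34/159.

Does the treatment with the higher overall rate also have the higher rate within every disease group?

Stage I: Regimen X 61/84 = 72.6%, Compound 2 1056/1645 = 64.2% → Regimen X
Stage II: Regimen X 739/2255 = 32.8%, Compound 2 34/159 = 21.4% → Regimen X
Overall: Regimen X 800/2339 = 34.2%, Compound 2 1090/1804 = 60.4% → Compound 2
Regimen X wins each disease group but Compound 2 wins overall — the comparison reverses. Regimen X's patients skew toward stage II, which has a lower base rate.

No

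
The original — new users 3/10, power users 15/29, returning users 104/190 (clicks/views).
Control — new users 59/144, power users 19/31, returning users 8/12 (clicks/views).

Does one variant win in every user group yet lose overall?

Yes

New users: the original 3/10 = 30.0%, Control 59/144 = 41.0% → Control
Power users: the original 15/29 = 51.7%, Control 19/31 = 61.3% → Control
Returning users: the original 104/190 = 54.7%, Control 8/12 = 66.7% → Control
Overall: the original 122/229 = 53.3%, Control 86/187 = 46.0% → the original
Control wins each user group but the original wins overall — the comparison reverses. Control's views skew toward new users, which has a lower base rate.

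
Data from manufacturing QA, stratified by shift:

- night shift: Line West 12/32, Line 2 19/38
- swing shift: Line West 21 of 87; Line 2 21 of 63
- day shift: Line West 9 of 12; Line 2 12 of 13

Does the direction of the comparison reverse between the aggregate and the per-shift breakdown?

No

Night shift: Line West 12/32 = 37.5%, Line 2 19/38 = 50.0% → Line 2
Swing shift: Line West 21/87 = 24.1%, Line 2 21/63 = 33.3% → Line 2
Day shift: Line West 9/12 = 75.0%, Line 2 12/13 = 92.3% → Line 2
Overall: Line West 42/131 = 32.1%, Line 2 52/114 = 45.6% → Line 2
Line 2 wins overall and in every shift group — no reversal.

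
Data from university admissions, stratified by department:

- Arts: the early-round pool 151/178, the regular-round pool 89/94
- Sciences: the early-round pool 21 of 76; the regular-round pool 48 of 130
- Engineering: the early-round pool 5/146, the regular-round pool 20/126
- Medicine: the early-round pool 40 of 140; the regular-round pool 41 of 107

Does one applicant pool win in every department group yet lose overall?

No

Arts: the early-round pool 151/178 = 84.8%, the regular-round pool 89/94 = 94.7% → the regular-round pool
Sciences: the early-round pool 21/76 = 27.6%, the regular-round pool 48/130 = 36.9% → the regular-round pool
Engineering: the early-round pool 5/146 = 3.4%, the regular-round pool 20/126 = 15.9% → the regular-round pool
Medicine: the early-round pool 40/140 = 28.6%, the regular-round pool 41/107 = 38.3% → the regular-round pool
Overall: the early-round pool 217/540 = 40.2%, the regular-round pool 198/457 = 43.3% → the regular-round pool
The regular-round pool wins overall and in every department group — no reversal.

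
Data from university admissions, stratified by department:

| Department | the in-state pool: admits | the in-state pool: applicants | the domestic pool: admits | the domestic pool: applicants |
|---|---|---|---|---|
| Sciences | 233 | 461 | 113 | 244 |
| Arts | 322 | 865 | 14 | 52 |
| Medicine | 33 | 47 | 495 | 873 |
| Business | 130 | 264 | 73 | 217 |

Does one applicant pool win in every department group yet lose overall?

Sciences: the in-state pool 233/461 = 50.5%, the domestic pool 113/244 = 46.3% → the in-state pool
Arts: the in-state pool 322/865 = 37.2%, the domestic pool 14/52 = 26.9% → the in-state pool
Medicine: the in-state pool 33/47 = 70.2%, the domestic pool 495/873 = 56.7% → the in-state pool
Business: the in-state pool 130/264 = 49.2%, the domestic pool 73/217 = 33.6% → the in-state pool
Overall: the in-state pool 718/1637 = 43.9%, the domestic pool 695/1386 = 50.1% → the domestic pool
The in-state pool wins each department group but the domestic pool wins overall — the comparison reverses. The in-state pool's applicants skew toward Arts, which has a lower base rate.

Yes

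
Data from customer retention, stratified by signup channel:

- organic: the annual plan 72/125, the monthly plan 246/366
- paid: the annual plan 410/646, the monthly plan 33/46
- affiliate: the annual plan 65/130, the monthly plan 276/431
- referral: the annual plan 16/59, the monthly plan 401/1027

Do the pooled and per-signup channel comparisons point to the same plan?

Organic: the annual plan 72/125 = 57.6%, the monthly plan 246/366 = 67.2% → the monthly plan
Paid: the annual plan 410/646 = 63.5%, the monthly plan 33/46 = 71.7% → the monthly plan
Affiliate: the annual plan 65/130 = 50.0%, the monthly plan 276/431 = 64.0% → the monthly plan
Referral: the annual plan 16/59 = 27.1%, the monthly plan 401/1027 = 39.0% → the monthly plan
Overall: the annual plan 563/960 = 58.6%, the monthly plan 956/1870 = 51.1% → the annual plan
The monthly plan wins each signup group but the annual plan wins overall — the comparison reverses. The monthly plan's customers skew toward referral, which has a lower base rate.

No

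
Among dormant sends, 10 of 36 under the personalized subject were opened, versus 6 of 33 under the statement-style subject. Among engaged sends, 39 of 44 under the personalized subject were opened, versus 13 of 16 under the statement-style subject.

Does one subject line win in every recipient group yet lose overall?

No

Dormant: the personalized subject 10/36 = 27.8%, the statement-style subject 6/33 = 18.2% → the personalized subject
Engaged: the personalized subject 39/44 = 88.6%, the statement-style subject 13/16 = 81.2% → the personalized subject
Overall: the personalized subject 49/80 = 61.2%, the statement-style subject 19/49 = 38.8% → the personalized subject
The personalized subject wins overall and in every recipient group — no reversal.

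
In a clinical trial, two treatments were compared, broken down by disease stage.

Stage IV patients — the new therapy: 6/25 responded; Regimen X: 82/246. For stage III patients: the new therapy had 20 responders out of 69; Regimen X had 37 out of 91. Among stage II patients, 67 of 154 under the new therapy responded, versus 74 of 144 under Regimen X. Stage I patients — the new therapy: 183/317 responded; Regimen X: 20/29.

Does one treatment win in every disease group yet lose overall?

Stage IV: the new therapy 6/25 = 24.0%, Regimen X 82/246 = 33.3% → Regimen X
Stage III: the new therapy 20/69 = 29.0%, Regimen X 37/91 = 40.7% → Regimen X
Stage II: the new therapy 67/154 = 43.5%, Regimen X 74/144 = 51.4% → Regimen X
Stage I: the new therapy 183/317 = 57.7%, Regimen X 20/29 = 69.0% → Regimen X
Overall: the new therapy 276/565 = 48.8%, Regimen X 213/510 = 41.8% → the new therapy
Regimen X wins each disease group but the new therapy wins overall — the comparison reverses. Regimen X's patients skew toward stage IV, which has a lower base rate.

Yes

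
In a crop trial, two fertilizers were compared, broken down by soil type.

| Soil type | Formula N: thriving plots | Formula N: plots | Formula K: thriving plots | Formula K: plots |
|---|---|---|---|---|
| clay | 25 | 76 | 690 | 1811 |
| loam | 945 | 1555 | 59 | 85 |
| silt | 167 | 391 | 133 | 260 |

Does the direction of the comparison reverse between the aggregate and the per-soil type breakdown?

Yes

Clay: Formula N 25/76 = 32.9%, Formula K 690/1811 = 38.1% → Formula K
Loam: Formula N 945/1555 = 60.8%, Formula K 59/85 = 69.4% → Formula K
Silt: Formula N 167/391 = 42.7%, Formula K 133/260 = 51.2% → Formula K
Overall: Formula N 1137/2022 = 56.2%, Formula K 882/2156 = 40.9% → Formula N
Formula K wins each soil group but Formula N wins overall — the comparison reverses. Formula K's plots skew toward clay, which has a lower base rate.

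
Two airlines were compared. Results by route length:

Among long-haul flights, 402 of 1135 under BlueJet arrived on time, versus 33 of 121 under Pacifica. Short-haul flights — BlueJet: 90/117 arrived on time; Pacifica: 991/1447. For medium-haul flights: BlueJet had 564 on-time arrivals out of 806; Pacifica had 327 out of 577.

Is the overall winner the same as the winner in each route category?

No

Long-haul: BlueJet 402/1135 = 35.4%, Pacifica 33/121 = 27.3% → BlueJet
Short-haul: BlueJet 90/117 = 76.9%, Pacifica 991/1447 = 68.5% → BlueJet
Medium-haul: BlueJet 564/806 = 70.0%, Pacifica 327/577 = 56.7% → BlueJet
Overall: BlueJet 1056/2058 = 51.3%, Pacifica 1351/2145 = 63.0% → Pacifica
BlueJet wins each route group but Pacifica wins overall — the comparison reverses. BlueJet's flights skew toward long-haul, which has a lower base rate.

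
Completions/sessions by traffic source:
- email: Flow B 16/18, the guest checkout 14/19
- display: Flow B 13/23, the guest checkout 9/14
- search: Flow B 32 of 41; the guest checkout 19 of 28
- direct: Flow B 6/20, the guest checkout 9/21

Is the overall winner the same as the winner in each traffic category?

Email: Flow B 16/18 = 88.9%, the guest checkout 14/19 = 73.7% → Flow B
Display: Flow B 13/23 = 56.5%, the guest checkout 9/14 = 64.3% → the guest checkout
Search: Flow B 32/41 = 78.0%, the guest checkout 19/28 = 67.9% → Flow B
Direct: Flow B 6/20 = 30.0%, the guest checkout 9/21 = 42.9% → the guest checkout
Overall: Flow B 67/102 = 65.7%, the guest checkout 51/82 = 62.2% → Flow B
Neither sweeps: Flow B wins 2 of 4 groups, the guest checkout wins 2. Flow B wins overall but not every group — no Simpson reversal.

No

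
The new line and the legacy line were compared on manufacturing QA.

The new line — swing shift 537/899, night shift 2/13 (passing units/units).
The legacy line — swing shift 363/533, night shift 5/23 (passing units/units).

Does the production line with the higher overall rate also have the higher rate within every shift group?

Yes

Swing shift: the new line 537/899 = 59.7%, the legacy line 363/533 = 68.1% → the legacy line
Night shift: the new line 2/13 = 15.4%, the legacy line 5/23 = 21.7% → the legacy line
Overall: the new line 539/912 = 59.1%, the legacy line 368/556 = 66.2% → the legacy line
The legacy line wins overall and in every shift group — no reversal.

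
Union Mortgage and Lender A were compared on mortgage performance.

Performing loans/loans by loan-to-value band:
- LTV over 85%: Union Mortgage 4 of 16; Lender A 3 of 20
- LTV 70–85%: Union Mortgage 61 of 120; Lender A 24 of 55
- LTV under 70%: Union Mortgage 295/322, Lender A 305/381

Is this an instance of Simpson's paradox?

No

LTV over 85%: Union Mortgage 4/16 = 25.0%, Lender A 3/20 = 15.0% → Union Mortgage
LTV 70–85%: Union Mortgage 61/120 = 50.8%, Lender A 24/55 = 43.6% → Union Mortgage
LTV under 70%: Union Mortgage 295/322 = 91.6%, Lender A 305/381 = 80.1% → Union Mortgage
Overall: Union Mortgage 360/458 = 78.6%, Lender A 332/456 = 72.8% → Union Mortgage
Union Mortgage wins overall and in every loan-to-value group — no reversal.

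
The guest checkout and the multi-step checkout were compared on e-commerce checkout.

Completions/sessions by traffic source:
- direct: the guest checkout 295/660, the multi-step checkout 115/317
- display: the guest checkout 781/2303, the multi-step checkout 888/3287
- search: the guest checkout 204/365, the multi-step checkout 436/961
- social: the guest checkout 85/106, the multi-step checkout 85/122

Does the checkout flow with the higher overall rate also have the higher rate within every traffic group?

Yes

Direct: the guest checkout 295/660 = 44.7%, the multi-step checkout 115/317 = 36.3% → the guest checkout
Display: the guest checkout 781/2303 = 33.9%, the multi-step checkout 888/3287 = 27.0% → the guest checkout
Search: the guest checkout 204/365 = 55.9%, the multi-step checkout 436/961 = 45.4% → the guest checkout
Social: the guest checkout 85/106 = 80.2%, the multi-step checkout 85/122 = 69.7% → the guest checkout
Overall: the guest checkout 1365/3434 = 39.7%, the multi-step checkout 1524/4687 = 32.5% → the guest checkout
The guest checkout wins overall and in every traffic group — no reversal.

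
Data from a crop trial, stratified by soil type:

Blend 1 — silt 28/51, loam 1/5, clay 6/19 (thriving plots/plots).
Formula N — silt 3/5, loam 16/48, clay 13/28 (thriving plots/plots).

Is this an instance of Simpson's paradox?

Silt: Blend 1 28/51 = 54.9%, Formula N 3/5 = 60.0% → Formula N
Loam: Blend 1 1/5 = 20.0%, Formula N 16/48 = 33.3% → Formula N
Clay: Blend 1 6/19 = 31.6%, Formula N 13/28 = 46.4% → Formula N
Overall: Blend 1 35/75 = 46.7%, Formula N 32/81 = 39.5% → Blend 1
Formula N wins each soil group but Blend 1 wins overall — the comparison reverses. Formula N's plots skew toward loam, which has a lower base rate.

Yes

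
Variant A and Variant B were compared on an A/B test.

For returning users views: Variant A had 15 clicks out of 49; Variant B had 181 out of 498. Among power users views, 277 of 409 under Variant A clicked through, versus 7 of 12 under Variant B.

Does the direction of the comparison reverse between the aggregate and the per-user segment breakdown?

Returning users: Variant A 15/49 = 30.6%, Variant B 181/498 = 36.3% → Variant B
Power users: Variant A 277/409 = 67.7%, Variant B 7/12 = 58.3% → Variant A
Overall: Variant A 292/458 = 63.8%, Variant B 188/510 = 36.9% → Variant A
Neither sweeps: Variant A wins 1 of 2 groups, Variant B wins 1. Variant A wins overall but not every group — no Simpson reversal.

No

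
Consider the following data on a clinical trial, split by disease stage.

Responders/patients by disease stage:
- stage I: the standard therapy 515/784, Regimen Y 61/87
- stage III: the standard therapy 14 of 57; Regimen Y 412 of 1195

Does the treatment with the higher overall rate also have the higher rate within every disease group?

Stage I: the standard therapy 515/784 = 65.7%, Regimen Y 61/87 = 70.1% → Regimen Y
Stage III: the standard therapy 14/57 = 24.6%, Regimen Y 412/1195 = 34.5% → Regimen Y
Overall: the standard therapy 529/841 = 62.9%, Regimen Y 473/1282 = 36.9% → the standard therapy
Regimen Y wins each disease group but the standard therapy wins overall — the comparison reverses. Regimen Y's patients skew toward stage III, which has a lower base rate.

No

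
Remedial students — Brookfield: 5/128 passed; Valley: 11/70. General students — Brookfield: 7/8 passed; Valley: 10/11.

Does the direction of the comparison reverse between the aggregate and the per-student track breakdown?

Remedial: Brookfield 5/128 = 3.9%, Valley 11/70 = 15.7% → Valley
General: Brookfield 7/8 = 87.5%, Valley 10/11 = 90.9% → Valley
Overall: Brookfield 12/136 = 8.8%, Valley 21/81 = 25.9% → Valley
Valley wins overall and in every student group — no reversal.

No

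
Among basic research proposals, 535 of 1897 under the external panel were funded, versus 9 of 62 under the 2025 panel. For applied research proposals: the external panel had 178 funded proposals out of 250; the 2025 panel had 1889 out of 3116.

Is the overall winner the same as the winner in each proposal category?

Basic research: the external panel 535/1897 = 28.2%, the 2025 panel 9/62 = 14.5% → the external panel
Applied research: the external panel 178/250 = 71.2%, the 2025 panel 1889/3116 = 60.6% → the external panel
Overall: the external panel 713/2147 = 33.2%, the 2025 panel 1898/3178 = 59.7% → the 2025 panel
The external panel wins each proposal group but the 2025 panel wins overall — the comparison reverses. The external panel's proposals skew toward basic research, which has a lower base rate.

No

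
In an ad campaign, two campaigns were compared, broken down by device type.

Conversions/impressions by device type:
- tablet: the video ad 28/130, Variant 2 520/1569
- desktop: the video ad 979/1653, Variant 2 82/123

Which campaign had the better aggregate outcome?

the video ad

Tablet: the video ad 28/130 = 21.5%, Variant 2 520/1569 = 33.1% → Variant 2
Desktop: the video ad 979/1653 = 59.2%, Variant 2 82/123 = 66.7% → Variant 2
Overall: the video ad 1007/1783 = 56.5%, Variant 2 602/1692 = 35.6% → the video ad
(Variant 2 wins every device group but the video ad wins overall — Variant 2's impressions skew toward the low-rate tablet group.)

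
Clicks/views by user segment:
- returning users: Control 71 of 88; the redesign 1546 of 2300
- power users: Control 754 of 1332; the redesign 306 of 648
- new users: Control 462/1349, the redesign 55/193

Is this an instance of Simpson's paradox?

Returning users: Control 71/88 = 80.7%, the redesign 1546/2300 = 67.2% → Control
Power users: Control 754/1332 = 56.6%, the redesign 306/648 = 47.2% → Control
New users: Control 462/1349 = 34.2%, the redesign 55/193 = 28.5% → Control
Overall: Control 1287/2769 = 46.5%, the redesign 1907/3141 = 60.7% → the redesign
Control wins each user group but the redesign wins overall — the comparison reverses. Control's views skew toward new users, which has a lower base rate.

Yes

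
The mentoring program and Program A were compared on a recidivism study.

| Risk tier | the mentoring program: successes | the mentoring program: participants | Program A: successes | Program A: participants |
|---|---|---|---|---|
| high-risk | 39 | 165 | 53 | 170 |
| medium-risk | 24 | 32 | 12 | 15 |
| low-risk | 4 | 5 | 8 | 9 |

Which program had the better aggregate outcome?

Program A

High-risk: the mentoring program 39/165 = 23.6%, Program A 53/170 = 31.2% → Program A
Medium-risk: the mentoring program 24/32 = 75.0%, Program A 12/15 = 80.0% → Program A
Low-risk: the mentoring program 4/5 = 80.0%, Program A 8/9 = 88.9% → Program A
Overall: the mentoring program 67/202 = 33.2%, Program A 73/194 = 37.6% → Program A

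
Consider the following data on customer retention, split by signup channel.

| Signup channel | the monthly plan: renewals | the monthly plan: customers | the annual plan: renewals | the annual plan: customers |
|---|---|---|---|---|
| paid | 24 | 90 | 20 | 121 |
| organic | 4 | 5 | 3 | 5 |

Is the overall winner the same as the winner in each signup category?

Yes

Paid: the monthly plan 24/90 = 26.7%, the annual plan 20/121 = 16.5% → the monthly plan
Organic: the monthly plan 4/5 = 80.0%, the annual plan 3/5 = 60.0% → the monthly plan
Overall: the monthly plan 28/95 = 29.5%, the annual plan 23/126 = 18.3% → the monthly plan
The monthly plan wins overall and in every signup group — no reversal.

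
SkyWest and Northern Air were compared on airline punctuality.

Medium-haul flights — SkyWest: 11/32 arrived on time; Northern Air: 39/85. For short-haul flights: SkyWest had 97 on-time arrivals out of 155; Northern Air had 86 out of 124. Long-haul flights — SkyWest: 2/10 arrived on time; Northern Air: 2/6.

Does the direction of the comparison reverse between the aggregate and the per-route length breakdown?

Medium-haul: SkyWest 11/32 = 34.4%, Northern Air 39/85 = 45.9% → Northern Air
Short-haul: SkyWest 97/155 = 62.6%, Northern Air 86/124 = 69.4% → Northern Air
Long-haul: SkyWest 2/10 = 20.0%, Northern Air 2/6 = 33.3% → Northern Air
Overall: SkyWest 110/197 = 55.8%, Northern Air 127/215 = 59.1% → Northern Air
Northern Air wins overall and in every route group — no reversal.

No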